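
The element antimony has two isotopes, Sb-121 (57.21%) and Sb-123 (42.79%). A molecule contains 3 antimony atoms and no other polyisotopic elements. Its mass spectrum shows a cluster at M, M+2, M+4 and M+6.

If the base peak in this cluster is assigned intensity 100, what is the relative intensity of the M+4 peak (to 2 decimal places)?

74.79

(0.5721 + 0.4279)^3 gives M 0.1872, M+2 0.4202, M+4 0.3143, M+6 0.0783; the largest is M+2.
P(M+2) = C(3,1) × 0.5721^2 × 0.4279^1 = 3 × 0.32729841 × 0.4279 = 0.420153 (base)
P(M+4) = C(3,2) × 0.5721^1 × 0.4279^2 = 3 × 0.5721 × 0.18309841 = 0.314252
Relative intensity = 0.314252 / 0.420153 × 100 = 74.79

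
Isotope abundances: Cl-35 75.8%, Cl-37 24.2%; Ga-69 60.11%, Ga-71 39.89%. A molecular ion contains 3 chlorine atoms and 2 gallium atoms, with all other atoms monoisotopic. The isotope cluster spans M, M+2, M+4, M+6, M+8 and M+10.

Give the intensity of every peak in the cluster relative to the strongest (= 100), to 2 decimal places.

43.76 : 100.00 : 88.29 : 37.64 : 7.78 : 0.63

Chlorine pattern (n=3): 0.43551951 : 0.41713346 : 0.13317454 : 0.01417249
Gallium pattern (n=2): 0.36132121 : 0.47955758 : 0.15912121
Convolve the two distributions (both contribute in 2-u steps):
  M: 0.43551951×0.36132121 = 0.157362
  M+2: 0.43551951×0.47955758 + 0.41713346×0.36132121 = 0.359576
  M+4: 0.43551951×0.15912121 + 0.41713346×0.47955758 + 0.13317454×0.36132121 = 0.317459
  M+6: 0.41713346×0.15912121 + 0.13317454×0.47955758 + 0.01417249×0.36132121 = 0.135360
  M+8: 0.13317454×0.15912121 + 0.01417249×0.47955758 = 0.027987
  M+10: 0.01417249×0.15912121 = 0.002255
Scale to base peak (0.359576) = 100: 43.76 : 100.00 : 88.29 : 37.64 : 7.78 : 0.63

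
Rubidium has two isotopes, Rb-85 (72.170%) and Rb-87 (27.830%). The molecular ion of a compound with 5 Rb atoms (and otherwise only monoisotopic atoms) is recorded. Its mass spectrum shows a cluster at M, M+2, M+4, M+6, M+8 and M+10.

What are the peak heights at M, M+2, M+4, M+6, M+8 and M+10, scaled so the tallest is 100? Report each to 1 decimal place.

51.9 : 100.0 : 77.1 : 29.7 : 5.7 : 0.4

The 5 Rb atoms are independent, so intensities follow the terms of (0.72170 + 0.27830)^5.
P(M) = 0.72170^5 = 0.195787
P(M+2) = 5 × 0.72170^4 × 0.27830^1 = 0.377494
P(M+4) = 10 × 0.72170^3 × 0.27830^2 = 0.291136
P(M+6) = 10 × 0.72170^2 × 0.27830^3 = 0.112267
P(M+8) = 5 × 0.72170^1 × 0.27830^4 = 0.021646
P(M+10) = 0.27830^5 = 0.001669
The M+2 peak is largest (0.377494); scaling to 100 gives 51.9 : 100.0 : 77.1 : 29.7 : 5.7 : 0.4.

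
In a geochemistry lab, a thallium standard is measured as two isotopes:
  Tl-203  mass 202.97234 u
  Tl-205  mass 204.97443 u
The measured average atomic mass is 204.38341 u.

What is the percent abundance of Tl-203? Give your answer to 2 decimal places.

29.52%

Let x be the fractional abundance of Tl-203; then Tl-205 has abundance 1 − x.
202.97234·x + 204.97443·(1 − x) = 204.38341
(202.97234 − 204.97443)·x = 204.38341 − 204.97443
x = -0.59102 / -2.00209 = 0.29520 → 29.52% Tl-203, 70.48% Tl-205.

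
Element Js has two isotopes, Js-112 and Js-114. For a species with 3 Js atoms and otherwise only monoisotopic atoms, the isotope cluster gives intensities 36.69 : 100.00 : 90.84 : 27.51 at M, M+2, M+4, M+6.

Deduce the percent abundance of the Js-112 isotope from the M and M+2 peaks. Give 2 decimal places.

If p is the fraction of Js that is Js-112, then I(M+2)/I(M) = [C(3,1)·p^2·(1−p)] / p^3 = 3·(1−p)/p = 100.00/36.69 = 2.7255
(1−p)/p = 2.7255/3 = 0.9085  ⇒  p = 1/(1 + 0.9085) = 0.5240
Js-112: 52.40%, Js-114: 47.60%.

52.40%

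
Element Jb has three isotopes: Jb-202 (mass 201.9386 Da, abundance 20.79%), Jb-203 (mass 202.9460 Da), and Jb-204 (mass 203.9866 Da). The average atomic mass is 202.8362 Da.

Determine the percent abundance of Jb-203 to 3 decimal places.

The remaining 79.21% is split between Jb-203 (fraction x) and Jb-204 (fraction 0.7921 − x).
Substituting: 202.9460x + 203.9866(0.7921 − x) = 160.85316506
(202.9460 − 203.9866)x = -0.7246208  ⇒  x = 0.69635, y = 0.09575
Jb-203: 69.635%, Jb-204: 9.575%.

69.635%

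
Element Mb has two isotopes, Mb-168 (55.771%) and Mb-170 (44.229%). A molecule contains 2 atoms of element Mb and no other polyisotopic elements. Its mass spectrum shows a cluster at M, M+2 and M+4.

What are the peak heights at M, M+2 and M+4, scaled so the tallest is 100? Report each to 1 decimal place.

63.0 : 100.0 : 39.7

The 2 Mb atoms are independent, so intensities follow the terms of (0.55771 + 0.44229)^2.
P(M) = 0.55771^2 = 0.311040
P(M+2) = 2 × 0.55771^1 × 0.44229^1 = 0.493339
P(M+4) = 0.44229^2 = 0.195620
The M+2 peak is largest (0.493339); scaling to 100 gives 63.0 : 100.0 : 39.7.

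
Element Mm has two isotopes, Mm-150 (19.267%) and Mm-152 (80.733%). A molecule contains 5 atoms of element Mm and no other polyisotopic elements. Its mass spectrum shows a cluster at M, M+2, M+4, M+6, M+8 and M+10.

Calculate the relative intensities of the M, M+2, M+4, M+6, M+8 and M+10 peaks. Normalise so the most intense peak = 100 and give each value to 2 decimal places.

The 5 Mm atoms are independent, so intensities follow the terms of (0.19267 + 0.80733)^5.
P(M) = 0.19267^5 = 0.000266
P(M+2) = 5 × 0.19267^4 × 0.80733^1 = 0.005563
P(M+4) = 10 × 0.19267^3 × 0.80733^2 = 0.046617
P(M+6) = 10 × 0.19267^2 × 0.80733^3 = 0.195336
P(M+8) = 5 × 0.19267^1 × 0.80733^4 = 0.409250
P(M+10) = 0.80733^5 = 0.342969
The M+8 peak is largest (0.409250); scaling to 100 gives 0.06 : 1.36 : 11.39 : 47.73 : 100.00 : 83.80.

0.06 : 1.36 : 11.39 : 47.73 : 100.00 : 83.80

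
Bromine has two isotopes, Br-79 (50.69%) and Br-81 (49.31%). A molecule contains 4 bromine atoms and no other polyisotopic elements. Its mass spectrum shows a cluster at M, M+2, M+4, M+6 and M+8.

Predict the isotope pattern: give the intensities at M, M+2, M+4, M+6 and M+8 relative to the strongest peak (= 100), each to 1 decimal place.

Expanding (0.5069 + 0.4931)^4:
P(M) = 0.5069^4 = 0.066022
P(M+2) = 4 × 0.5069^3 × 0.4931^1 = 0.256899
P(M+4) = 6 × 0.5069^2 × 0.4931^2 = 0.374857
P(M+6) = 4 × 0.5069^1 × 0.4931^3 = 0.243101
P(M+8) = 0.4931^4 = 0.059121
The M+4 peak is largest (0.374857); scaling to 100 gives 17.6 : 68.5 : 100.0 : 64.9 : 15.8.

17.6 : 68.5 : 100.0 : 64.9 : 15.8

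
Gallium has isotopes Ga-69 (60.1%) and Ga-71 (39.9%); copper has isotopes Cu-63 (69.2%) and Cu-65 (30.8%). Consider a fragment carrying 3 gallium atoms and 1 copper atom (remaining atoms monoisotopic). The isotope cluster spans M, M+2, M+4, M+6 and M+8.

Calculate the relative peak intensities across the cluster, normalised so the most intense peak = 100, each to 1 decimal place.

41.0 : 100.0 : 90.6 : 36.2 : 5.3

Gallium pattern (n=3): 0.2170818 : 0.4323576 : 0.2870394 : 0.0635212
Copper pattern (n=1): 0.6920 : 0.3080
Convolve the two distributions (both contribute in 2-u steps):
  M: 0.2170818×0.6920 = 0.150221
  M+2: 0.2170818×0.3080 + 0.4323576×0.6920 = 0.366053
  M+4: 0.4323576×0.3080 + 0.2870394×0.6920 = 0.331797
  M+6: 0.2870394×0.3080 + 0.0635212×0.6920 = 0.132365
  M+8: 0.0635212×0.3080 = 0.019565
Scale to base peak (0.366053) = 100: 41.0 : 100.0 : 90.6 : 36.2 : 5.3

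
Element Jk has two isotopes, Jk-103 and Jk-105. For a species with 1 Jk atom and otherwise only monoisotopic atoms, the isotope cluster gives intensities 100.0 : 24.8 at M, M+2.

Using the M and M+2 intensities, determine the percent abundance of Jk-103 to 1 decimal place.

80.1%

If p is the fraction of Jk that is Jk-103, then I(M+2)/I(M) = [C(1,1)·p^0·(1−p)] / p^1 = 1·(1−p)/p = 24.8/100.0 = 0.2480
(1−p)/p = 0.2480/1 = 0.2480  ⇒  p = 1/(1 + 0.2480) = 0.8013
Jk-103: 80.1%, Jk-105: 19.9%.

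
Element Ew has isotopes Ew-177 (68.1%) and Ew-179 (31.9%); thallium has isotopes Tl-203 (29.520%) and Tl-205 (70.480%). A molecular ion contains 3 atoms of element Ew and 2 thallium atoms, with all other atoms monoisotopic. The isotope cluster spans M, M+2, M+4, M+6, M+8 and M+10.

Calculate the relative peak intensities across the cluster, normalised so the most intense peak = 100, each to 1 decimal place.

7.7 : 47.3 : 100.0 : 86.1 : 32.5 : 4.5

Element Ew pattern (n=3): 0.31582124 : 0.44381928 : 0.20789772 : 0.03246176
Thallium pattern (n=2): 0.08714304 : 0.41611392 : 0.49674304
Convolve the two distributions (both contribute in 2-u steps):
  M: 0.31582124×0.08714304 = 0.027522
  M+2: 0.31582124×0.41611392 + 0.44381928×0.08714304 = 0.170093
  M+4: 0.31582124×0.49674304 + 0.44381928×0.41611392 + 0.20789772×0.08714304 = 0.359678
  M+6: 0.44381928×0.49674304 + 0.20789772×0.41611392 + 0.03246176×0.08714304 = 0.309802
  M+8: 0.20789772×0.49674304 + 0.03246176×0.41611392 = 0.116780
  M+10: 0.03246176×0.49674304 = 0.016125
Scale to base peak (0.359678) = 100: 7.7 : 47.3 : 100.0 : 86.1 : 32.5 : 4.5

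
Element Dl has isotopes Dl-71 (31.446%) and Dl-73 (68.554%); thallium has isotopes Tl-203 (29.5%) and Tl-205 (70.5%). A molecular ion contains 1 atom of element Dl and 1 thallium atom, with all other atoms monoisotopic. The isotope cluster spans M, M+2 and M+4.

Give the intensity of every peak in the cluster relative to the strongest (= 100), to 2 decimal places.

19.19 : 87.71 : 100.00

Element Dl pattern (n=1): 0.31446 : 0.68554
Thallium pattern (n=1): 0.2950 : 0.7050
Convolve the two distributions (both contribute in 2-u steps):
  M: 0.31446×0.2950 = 0.092766
  M+2: 0.31446×0.7050 + 0.68554×0.2950 = 0.423929
  M+4: 0.68554×0.7050 = 0.483306
Scale to base peak (0.483306) = 100: 19.19 : 87.71 : 100.00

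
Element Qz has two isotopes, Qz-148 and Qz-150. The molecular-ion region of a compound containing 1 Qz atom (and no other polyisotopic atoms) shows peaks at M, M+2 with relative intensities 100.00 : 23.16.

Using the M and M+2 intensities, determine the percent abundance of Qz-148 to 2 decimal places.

81.20%

If p is the fraction of Qz that is Qz-148, then I(M+2)/I(M) = [C(1,1)·p^0·(1−p)] / p^1 = 1·(1−p)/p = 23.16/100.00 = 0.2316
(1−p)/p = 0.2316/1 = 0.2316  ⇒  p = 1/(1 + 0.2316) = 0.8120
Qz-148: 81.20%, Qz-150: 18.80%.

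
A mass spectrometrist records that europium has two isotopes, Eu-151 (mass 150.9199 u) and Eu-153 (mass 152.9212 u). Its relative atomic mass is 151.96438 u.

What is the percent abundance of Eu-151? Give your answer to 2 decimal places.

Let x be the fractional abundance of Eu-151; then Eu-153 has abundance 1 − x.
150.9199·x + 152.9212·(1 − x) = 151.96438
(150.9199 − 152.9212)·x = 151.96438 − 152.9212
x = -0.95682 / -2.0013 = 0.47810 → 47.81% Eu-151, 52.19% Eu-153.

47.81%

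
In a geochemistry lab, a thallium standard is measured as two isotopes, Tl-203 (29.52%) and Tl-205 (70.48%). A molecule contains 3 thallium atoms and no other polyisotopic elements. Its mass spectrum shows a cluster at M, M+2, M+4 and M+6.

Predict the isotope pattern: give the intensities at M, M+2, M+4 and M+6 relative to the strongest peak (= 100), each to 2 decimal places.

Each Tl atom is independently Tl-203 (p = 0.2952) or Tl-205 (q = 0.7048); the cluster is the binomial expansion (p + q)^3.
P(M) = 0.2952^3 = 0.025725
P(M+2) = 3 × 0.2952^2 × 0.7048^1 = 0.184255
P(M+4) = 3 × 0.2952^1 × 0.7048^2 = 0.439916
P(M+6) = 0.7048^3 = 0.350104
The M+4 peak is largest (0.439916); scaling to 100 gives 5.85 : 41.88 : 100.00 : 79.58.

5.85 : 41.88 : 100.00 : 79.58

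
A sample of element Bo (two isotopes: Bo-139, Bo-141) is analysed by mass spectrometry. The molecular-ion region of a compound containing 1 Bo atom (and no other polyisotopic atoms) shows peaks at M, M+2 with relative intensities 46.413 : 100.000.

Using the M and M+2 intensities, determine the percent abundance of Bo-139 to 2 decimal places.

Let p = fractional abundance of Bo-139. I(M+2)/I(M) = [C(1,1)·p^0·(1−p)] / p^1 = 1·(1−p)/p = 100.000/46.413 = 2.1546
(1−p)/p = 2.1546/1 = 2.1546  ⇒  p = 1/(1 + 2.1546) = 0.3170
Bo-139: 31.70%, Bo-141: 68.30%.

31.70%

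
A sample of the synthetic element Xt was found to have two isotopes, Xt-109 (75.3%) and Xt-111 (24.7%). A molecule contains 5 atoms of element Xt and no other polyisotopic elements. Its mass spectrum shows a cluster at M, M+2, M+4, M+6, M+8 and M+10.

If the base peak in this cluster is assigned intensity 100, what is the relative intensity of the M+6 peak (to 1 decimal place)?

21.5

Term probabilities: M 0.2421, M+2 0.3971, M+4 0.2605, M+6 0.0854, M+8 0.0140, M+10 0.0009. Base peak = M+2.
P(M+2) = C(5,1) × 0.753^4 × 0.247^1 = 5 × 0.32149921 × 0.2470 = 0.397052 (base)
P(M+6) = C(5,3) × 0.753^2 × 0.247^3 = 10 × 0.567009 × 0.01506922 = 0.085444
Relative intensity = 0.085444 / 0.397052 × 100 = 21.5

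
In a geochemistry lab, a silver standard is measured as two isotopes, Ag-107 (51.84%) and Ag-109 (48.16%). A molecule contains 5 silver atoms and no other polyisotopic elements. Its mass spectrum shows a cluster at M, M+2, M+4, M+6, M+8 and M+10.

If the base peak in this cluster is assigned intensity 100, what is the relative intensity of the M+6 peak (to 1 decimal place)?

Binomial terms of (0.5184 + 0.4816)^5: M 0.0374, M+2 0.1739, M+4 0.3231, M+6 0.3002, M+8 0.1394, M+10 0.0259 → M+4 is the base peak.
P(M+4) = C(5,2) × 0.5184^3 × 0.4816^2 = 10 × 0.13931407 × 0.23193856 = 0.323123 (base)
P(M+6) = C(5,3) × 0.5184^2 × 0.4816^3 = 10 × 0.26873856 × 0.11170161 = 0.300185
Relative intensity = 0.300185 / 0.323123 × 100 = 92.9

92.9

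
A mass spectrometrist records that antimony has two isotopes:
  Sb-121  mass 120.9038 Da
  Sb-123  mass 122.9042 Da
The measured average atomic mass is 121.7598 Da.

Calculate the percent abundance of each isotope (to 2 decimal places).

Writing the weighted mean with unknown fraction x of Sb-121:
120.9038·x + 122.9042·(1 − x) = 121.7598
(120.9038 − 122.9042)·x = 121.7598 − 122.9042
x = -1.1444 / -2.0004 = 0.57209 → 57.21% Sb-121, 42.79% Sb-123.

Sb-121: 57.21%, Sb-123: 42.79%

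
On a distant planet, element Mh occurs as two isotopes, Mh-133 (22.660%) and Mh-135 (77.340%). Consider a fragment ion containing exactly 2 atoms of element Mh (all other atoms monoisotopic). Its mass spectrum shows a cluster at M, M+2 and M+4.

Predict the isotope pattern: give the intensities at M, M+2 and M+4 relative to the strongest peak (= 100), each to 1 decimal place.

Each Mh atom is independently Mh-133 (p = 0.22660) or Mh-135 (q = 0.77340); the cluster is the binomial expansion (p + q)^2.
P(M) = 0.22660^2 = 0.051348
P(M+2) = 2 × 0.22660^1 × 0.77340^1 = 0.350505
P(M+4) = 0.77340^2 = 0.598148
The M+4 peak is largest (0.598148); scaling to 100 gives 8.6 : 58.6 : 100.0.

8.6 : 58.6 : 100.0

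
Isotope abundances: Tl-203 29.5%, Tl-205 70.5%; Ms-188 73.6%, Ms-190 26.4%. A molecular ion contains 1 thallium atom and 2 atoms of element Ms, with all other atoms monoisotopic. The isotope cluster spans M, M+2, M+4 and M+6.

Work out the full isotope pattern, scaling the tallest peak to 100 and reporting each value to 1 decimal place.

Thallium pattern (n=1): 0.2950 : 0.7050
Element Ms pattern (n=2): 0.541696 : 0.388608 : 0.069696
Convolve the two distributions (both contribute in 2-u steps):
  M: 0.2950×0.541696 = 0.159800
  M+2: 0.2950×0.388608 + 0.7050×0.541696 = 0.496535
  M+4: 0.2950×0.069696 + 0.7050×0.388608 = 0.294529
  M+6: 0.7050×0.069696 = 0.049136
Scale to base peak (0.496535) = 100: 32.2 : 100.0 : 59.3 : 9.9

32.2 : 100.0 : 59.3 : 9.9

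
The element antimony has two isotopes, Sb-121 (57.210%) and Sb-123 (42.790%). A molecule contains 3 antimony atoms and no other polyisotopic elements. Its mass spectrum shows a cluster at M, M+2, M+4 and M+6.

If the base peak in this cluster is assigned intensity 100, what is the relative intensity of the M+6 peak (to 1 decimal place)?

Binomial terms of (0.57210 + 0.42790)^3: M 0.1872, M+2 0.4202, M+4 0.3143, M+6 0.0783 → M+2 is the base peak.
P(M+2) = C(3,1) × 0.57210^2 × 0.42790^1 = 3 × 0.32729841 × 0.4279 = 0.420153 (base)
P(M+6) = C(3,3) × 0.57210^0 × 0.42790^3 = 1 × 1.0000 × 0.07834781 = 0.078348
Relative intensity = 0.078348 / 0.420153 × 100 = 18.6

18.6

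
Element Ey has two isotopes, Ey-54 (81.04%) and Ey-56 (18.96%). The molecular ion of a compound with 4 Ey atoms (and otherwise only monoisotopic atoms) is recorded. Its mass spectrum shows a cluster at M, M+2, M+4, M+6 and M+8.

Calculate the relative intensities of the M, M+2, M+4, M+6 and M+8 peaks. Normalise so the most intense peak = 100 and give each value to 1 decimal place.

Each Ey atom is independently Ey-54 (p = 0.8104) or Ey-56 (q = 0.1896); the cluster is the binomial expansion (p + q)^4.
P(M) = 0.8104^4 = 0.431318
P(M+2) = 4 × 0.8104^3 × 0.1896^1 = 0.403642
P(M+4) = 6 × 0.8104^2 × 0.1896^2 = 0.141653
P(M+6) = 4 × 0.8104^1 × 0.1896^3 = 0.022094
P(M+8) = 0.1896^4 = 0.001292
The M peak is largest (0.431318); scaling to 100 gives 100.0 : 93.6 : 32.8 : 5.1 : 0.3.

100.0 : 93.6 : 32.8 : 5.1 : 0.3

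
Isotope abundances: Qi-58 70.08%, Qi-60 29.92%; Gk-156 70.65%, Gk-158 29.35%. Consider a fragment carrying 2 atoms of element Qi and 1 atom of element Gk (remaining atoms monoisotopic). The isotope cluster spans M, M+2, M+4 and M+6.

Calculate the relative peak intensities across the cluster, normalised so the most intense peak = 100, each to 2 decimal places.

Element Qi pattern (n=2): 0.49112064 : 0.41935872 : 0.08952064
Element Gk pattern (n=1): 0.7065 : 0.2935
Convolve the two distributions (both contribute in 2-u steps):
  M: 0.49112064×0.7065 = 0.346977
  M+2: 0.49112064×0.2935 + 0.41935872×0.7065 = 0.440421
  M+4: 0.41935872×0.2935 + 0.08952064×0.7065 = 0.186328
  M+6: 0.08952064×0.2935 = 0.026274
Scale to base peak (0.440421) = 100: 78.78 : 100.00 : 42.31 : 5.97

78.78 : 100.00 : 42.31 : 5.97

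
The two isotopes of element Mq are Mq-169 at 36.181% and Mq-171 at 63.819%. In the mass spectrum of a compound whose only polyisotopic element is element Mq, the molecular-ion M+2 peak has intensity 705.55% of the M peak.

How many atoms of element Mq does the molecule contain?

4

With n Mq atoms, P(M+2)/P(M) = C(n,1)·p^(n−1)q / p^n = n·q/p = n · 0.63819/0.36181.
n = 7.0555 × 0.36181/0.63819 = 4.00 ≈ 4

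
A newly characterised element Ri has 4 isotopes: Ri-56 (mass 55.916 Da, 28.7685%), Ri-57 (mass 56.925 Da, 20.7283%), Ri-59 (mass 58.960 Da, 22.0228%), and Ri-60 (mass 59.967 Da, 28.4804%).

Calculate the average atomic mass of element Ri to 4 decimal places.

57.9493 Da

The abundance-weighted mean is 0.287685 × 55.916 + 0.207283 × 56.925 + 0.220228 × 58.960 + 0.284804 × 59.967
= 16.08619 + 11.79958 + 12.98464 + 17.07884 = 57.94925 Da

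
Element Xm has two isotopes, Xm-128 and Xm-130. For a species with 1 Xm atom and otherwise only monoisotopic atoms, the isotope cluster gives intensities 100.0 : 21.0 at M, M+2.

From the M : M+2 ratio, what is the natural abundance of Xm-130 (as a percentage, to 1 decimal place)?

17.4%

If p is the fraction of Xm that is Xm-128, then I(M+2)/I(M) = [C(1,1)·p^0·(1−p)] / p^1 = 1·(1−p)/p = 21.0/100.0 = 0.2100
(1−p)/p = 0.2100/1 = 0.2100  ⇒  p = 1/(1 + 0.2100) = 0.8264
Xm-128: 82.6%, Xm-130: 17.4%.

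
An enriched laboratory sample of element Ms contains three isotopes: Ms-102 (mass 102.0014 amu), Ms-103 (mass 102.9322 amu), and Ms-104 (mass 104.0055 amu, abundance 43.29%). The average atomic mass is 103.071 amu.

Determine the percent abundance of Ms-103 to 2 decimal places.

21.70%

The remaining 56.71% is split between Ms-102 (fraction x) and Ms-103 (fraction 0.5671 − x).
Substituting: 102.0014x + 102.9322(0.5671 − x) = 58.04701905
(102.0014 − 102.9322)x = -0.32583157  ⇒  x = 0.35006, y = 0.21704
Ms-102: 35.01%, Ms-103: 21.70%.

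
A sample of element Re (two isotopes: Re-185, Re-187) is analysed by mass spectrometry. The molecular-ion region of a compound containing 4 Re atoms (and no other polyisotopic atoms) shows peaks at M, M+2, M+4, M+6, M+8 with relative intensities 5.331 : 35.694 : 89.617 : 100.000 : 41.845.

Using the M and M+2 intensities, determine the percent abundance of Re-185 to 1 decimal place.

Write p for the Re-185 fraction. I(M+2)/I(M) = [C(4,1)·p^3·(1−p)] / p^4 = 4·(1−p)/p = 35.694/5.331 = 6.6956
(1−p)/p = 6.6956/4 = 1.6739  ⇒  p = 1/(1 + 1.6739) = 0.3740
Re-185: 37.4%, Re-187: 62.6%.

37.4%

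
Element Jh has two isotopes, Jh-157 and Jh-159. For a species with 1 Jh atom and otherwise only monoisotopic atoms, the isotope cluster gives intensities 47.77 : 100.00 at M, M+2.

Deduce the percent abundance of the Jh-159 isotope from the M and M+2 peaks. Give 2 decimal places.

67.67%

Write p for the Jh-157 fraction. I(M+2)/I(M) = [C(1,1)·p^0·(1−p)] / p^1 = 1·(1−p)/p = 100.00/47.77 = 2.0934
(1−p)/p = 2.0934/1 = 2.0934  ⇒  p = 1/(1 + 2.0934) = 0.3233
Jh-157: 32.33%, Jh-159: 67.67%.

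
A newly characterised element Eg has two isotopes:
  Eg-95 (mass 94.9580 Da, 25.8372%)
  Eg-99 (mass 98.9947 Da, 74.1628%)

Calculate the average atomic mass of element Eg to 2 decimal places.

97.95 Da

The abundance-weighted mean is 0.258372 × 94.9580 + 0.741628 × 98.9947
= 24.53449 + 73.41724 = 97.95173 Da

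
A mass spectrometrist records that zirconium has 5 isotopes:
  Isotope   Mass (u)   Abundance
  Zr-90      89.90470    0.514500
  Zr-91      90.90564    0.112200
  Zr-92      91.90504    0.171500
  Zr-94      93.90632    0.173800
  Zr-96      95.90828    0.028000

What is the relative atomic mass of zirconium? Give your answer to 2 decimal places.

Ar = Σ fᵢ·mᵢ = 0.514500 × 89.90470 + 0.112200 × 90.90564 + 0.171500 × 91.90504 + 0.173800 × 93.90632 + 0.028000 × 95.90828
= 46.255968 + 10.199613 + 15.761714 + 16.320918 + 2.685432 = 91.223645 u

91.22 u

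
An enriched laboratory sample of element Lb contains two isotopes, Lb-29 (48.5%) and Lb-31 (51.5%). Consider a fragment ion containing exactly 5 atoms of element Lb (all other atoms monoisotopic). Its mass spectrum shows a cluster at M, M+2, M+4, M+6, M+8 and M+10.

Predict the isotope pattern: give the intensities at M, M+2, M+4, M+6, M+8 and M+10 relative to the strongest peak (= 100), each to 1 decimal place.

The 5 Lb atoms are independent, so intensities follow the terms of (0.485 + 0.515)^5.
P(M) = 0.485^5 = 0.026835
P(M+2) = 5 × 0.485^4 × 0.515^1 = 0.142477
P(M+4) = 10 × 0.485^3 × 0.515^2 = 0.302580
P(M+6) = 10 × 0.485^2 × 0.515^3 = 0.321296
P(M+8) = 5 × 0.485^1 × 0.515^4 = 0.170585
P(M+10) = 0.515^5 = 0.036227
The M+6 peak is largest (0.321296); scaling to 100 gives 8.4 : 44.3 : 94.2 : 100.0 : 53.1 : 11.3.

8.4 : 44.3 : 94.2 : 100.0 : 53.1 : 11.3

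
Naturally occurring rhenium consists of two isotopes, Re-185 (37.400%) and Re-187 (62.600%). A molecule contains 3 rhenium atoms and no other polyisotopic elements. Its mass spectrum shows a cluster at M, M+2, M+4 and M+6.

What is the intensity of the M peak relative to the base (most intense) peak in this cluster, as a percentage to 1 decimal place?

11.9%

(0.37400 + 0.62600)^3 gives M 0.0523, M+2 0.2627, M+4 0.4397, M+6 0.2453; the largest is M+4.
P(M+4) = C(3,2) × 0.37400^1 × 0.62600^2 = 3 × 0.3740 × 0.391876 = 0.439685 (base)
P(M) = C(3,0) × 0.37400^3 × 0.62600^0 = 1 × 0.05231362 × 1.0000 = 0.052314
Relative intensity = 0.052314 / 0.439685 × 100 = 11.9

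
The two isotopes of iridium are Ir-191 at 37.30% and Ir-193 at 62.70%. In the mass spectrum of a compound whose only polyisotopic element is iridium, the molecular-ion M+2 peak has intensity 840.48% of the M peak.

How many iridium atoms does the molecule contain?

With n Ir atoms, P(M+2)/P(M) = C(n,1)·p^(n−1)q / p^n = n·q/p = n · 0.6270/0.3730.
n = 8.4048 × 0.3730/0.6270 = 5.00 ≈ 5

5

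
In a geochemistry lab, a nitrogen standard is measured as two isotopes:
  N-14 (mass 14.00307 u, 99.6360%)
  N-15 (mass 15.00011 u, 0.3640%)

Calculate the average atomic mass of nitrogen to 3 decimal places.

14.007 u

The abundance-weighted mean is 0.996360 × 14.00307 + 0.003640 × 15.00011
= 13.952099 + 0.054600 = 14.006699 u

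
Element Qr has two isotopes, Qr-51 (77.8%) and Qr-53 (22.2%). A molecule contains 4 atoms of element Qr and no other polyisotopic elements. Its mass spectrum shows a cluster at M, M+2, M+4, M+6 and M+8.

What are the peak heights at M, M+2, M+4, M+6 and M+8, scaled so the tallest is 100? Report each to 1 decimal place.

Expanding (0.778 + 0.222)^4:
P(M) = 0.778^4 = 0.366369
P(M+2) = 4 × 0.778^3 × 0.222^1 = 0.418169
P(M+4) = 6 × 0.778^2 × 0.222^2 = 0.178985
P(M+6) = 4 × 0.778^1 × 0.222^3 = 0.034049
P(M+8) = 0.222^4 = 0.002429
The M+2 peak is largest (0.418169); scaling to 100 gives 87.6 : 100.0 : 42.8 : 8.1 : 0.6.

87.6 : 100.0 : 42.8 : 8.1 : 0.6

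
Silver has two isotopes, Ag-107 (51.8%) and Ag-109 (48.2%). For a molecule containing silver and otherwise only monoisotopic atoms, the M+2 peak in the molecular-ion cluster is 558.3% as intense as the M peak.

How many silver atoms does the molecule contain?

For n independent Ag atoms, I(M+2)/I(M) = n · (abundance Ag-109) / (abundance Ag-107) = n · 0.482/0.518.
n = 5.583 × 0.518/0.482 = 6.00 ≈ 6

6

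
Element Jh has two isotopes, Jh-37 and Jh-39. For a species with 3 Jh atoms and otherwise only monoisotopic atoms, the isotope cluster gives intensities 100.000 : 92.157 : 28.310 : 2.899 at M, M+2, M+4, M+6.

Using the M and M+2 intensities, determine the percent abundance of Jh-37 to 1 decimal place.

If p is the fraction of Jh that is Jh-37, then I(M+2)/I(M) = [C(3,1)·p^2·(1−p)] / p^3 = 3·(1−p)/p = 92.157/100.000 = 0.9216
(1−p)/p = 0.9216/3 = 0.3072  ⇒  p = 1/(1 + 0.3072) = 0.7650
Jh-37: 76.5%, Jh-39: 23.5%.

76.5%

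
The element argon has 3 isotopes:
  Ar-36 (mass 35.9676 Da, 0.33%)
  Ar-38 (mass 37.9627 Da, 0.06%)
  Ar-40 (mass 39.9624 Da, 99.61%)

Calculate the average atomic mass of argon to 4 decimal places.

The abundance-weighted mean is 0.0033 × 35.9676 + 0.0006 × 37.9627 + 0.9961 × 39.9624
= 0.11869 + 0.02278 + 39.80655 = 39.94802 Da

39.9480 Da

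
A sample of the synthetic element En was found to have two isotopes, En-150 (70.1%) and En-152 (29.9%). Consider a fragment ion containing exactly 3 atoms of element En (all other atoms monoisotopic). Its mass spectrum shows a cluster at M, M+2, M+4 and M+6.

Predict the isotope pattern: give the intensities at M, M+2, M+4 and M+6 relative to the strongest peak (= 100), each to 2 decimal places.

Expanding (0.701 + 0.299)^3:
P(M) = 0.701^3 = 0.344472
P(M+2) = 3 × 0.701^2 × 0.299^1 = 0.440787
P(M+4) = 3 × 0.701^1 × 0.299^2 = 0.188010
P(M+6) = 0.299^3 = 0.026731
The M+2 peak is largest (0.440787); scaling to 100 gives 78.15 : 100.00 : 42.65 : 6.06.

78.15 : 100.00 : 42.65 : 6.06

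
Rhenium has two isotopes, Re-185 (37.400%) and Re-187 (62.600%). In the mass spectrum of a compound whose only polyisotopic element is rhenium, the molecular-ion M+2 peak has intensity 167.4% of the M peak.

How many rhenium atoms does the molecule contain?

1

With n Re atoms, P(M+2)/P(M) = C(n,1)·p^(n−1)q / p^n = n·q/p = n · 0.62600/0.37400.
n = 1.674 × 0.37400/0.62600 = 1.00 ≈ 1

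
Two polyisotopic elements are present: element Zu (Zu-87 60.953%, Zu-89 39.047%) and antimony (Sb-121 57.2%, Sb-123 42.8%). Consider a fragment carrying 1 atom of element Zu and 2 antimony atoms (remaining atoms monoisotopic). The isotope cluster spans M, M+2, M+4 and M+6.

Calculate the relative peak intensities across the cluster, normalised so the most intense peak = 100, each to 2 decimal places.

46.79 : 100.00 : 71.06 : 16.78

Element Zu pattern (n=1): 0.60953 : 0.39047
Antimony pattern (n=2): 0.327184 : 0.489632 : 0.183184
Convolve the two distributions (both contribute in 2-u steps):
  M: 0.60953×0.327184 = 0.199428
  M+2: 0.60953×0.489632 + 0.39047×0.327184 = 0.426201
  M+4: 0.60953×0.183184 + 0.39047×0.489632 = 0.302843
  M+6: 0.39047×0.183184 = 0.071528
Scale to base peak (0.426201) = 100: 46.79 : 100.00 : 71.06 : 16.78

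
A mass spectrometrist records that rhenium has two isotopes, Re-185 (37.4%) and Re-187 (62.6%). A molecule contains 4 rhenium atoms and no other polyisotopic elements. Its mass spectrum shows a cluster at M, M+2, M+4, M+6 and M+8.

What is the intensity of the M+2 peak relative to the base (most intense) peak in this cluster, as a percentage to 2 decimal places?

35.69%

(0.374 + 0.626)^4 gives M 0.0196, M+2 0.1310, M+4 0.3289, M+6 0.3670, M+8 0.1536; the largest is M+6.
P(M+6) = C(4,3) × 0.374^1 × 0.626^3 = 4 × 0.3740 × 0.24531438 = 0.366990 (base)
P(M+2) = C(4,1) × 0.374^3 × 0.626^1 = 4 × 0.05231362 × 0.6260 = 0.130993
Relative intensity = 0.130993 / 0.366990 × 100 = 35.69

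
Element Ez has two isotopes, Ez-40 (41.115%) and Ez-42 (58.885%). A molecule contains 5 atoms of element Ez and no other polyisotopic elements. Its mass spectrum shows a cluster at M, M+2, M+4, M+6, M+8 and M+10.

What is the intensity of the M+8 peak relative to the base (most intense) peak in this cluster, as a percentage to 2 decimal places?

71.61%

(0.41115 + 0.58885)^5 gives M 0.0117, M+2 0.0841, M+4 0.2410, M+6 0.3452, M+8 0.2472, M+10 0.0708; the largest is M+6.
P(M+6) = C(5,3) × 0.41115^2 × 0.58885^3 = 10 × 0.16904432 × 0.20418039 = 0.345155 (base)
P(M+8) = C(5,4) × 0.41115^1 × 0.58885^4 = 5 × 0.41115 × 0.12023163 = 0.247166
Relative intensity = 0.247166 / 0.345155 × 100 = 71.61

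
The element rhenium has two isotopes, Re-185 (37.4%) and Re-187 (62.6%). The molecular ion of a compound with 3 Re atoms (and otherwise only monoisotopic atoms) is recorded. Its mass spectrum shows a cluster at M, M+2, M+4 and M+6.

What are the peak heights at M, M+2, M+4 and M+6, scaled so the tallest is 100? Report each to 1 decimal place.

11.9 : 59.7 : 100.0 : 55.8

Each Re atom is independently Re-185 (p = 0.374) or Re-187 (q = 0.626); the cluster is the binomial expansion (p + q)^3.
P(M) = 0.374^3 = 0.052314
P(M+2) = 3 × 0.374^2 × 0.626^1 = 0.262687
P(M+4) = 3 × 0.374^1 × 0.626^2 = 0.439685
P(M+6) = 0.626^3 = 0.245314
The M+4 peak is largest (0.439685); scaling to 100 gives 11.9 : 59.7 : 100.0 : 55.8.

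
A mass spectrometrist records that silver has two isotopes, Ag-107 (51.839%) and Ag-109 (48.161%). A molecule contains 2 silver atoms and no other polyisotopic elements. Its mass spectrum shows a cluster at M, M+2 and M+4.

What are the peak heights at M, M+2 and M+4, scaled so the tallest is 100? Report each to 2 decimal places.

53.82 : 100.00 : 46.45

Expanding (0.51839 + 0.48161)^2:
P(M) = 0.51839^2 = 0.268728
P(M+2) = 2 × 0.51839^1 × 0.48161^1 = 0.499324
P(M+4) = 0.48161^2 = 0.231948
The M+2 peak is largest (0.499324); scaling to 100 gives 53.82 : 100.00 : 46.45.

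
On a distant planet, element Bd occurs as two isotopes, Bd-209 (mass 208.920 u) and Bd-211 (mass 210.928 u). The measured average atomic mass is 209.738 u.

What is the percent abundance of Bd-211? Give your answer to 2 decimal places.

40.74%

With x = fraction of Bd-209 (so Bd-211 is 1 − x):
208.920·x + 210.928·(1 − x) = 209.738
(208.920 − 210.928)·x = 209.738 − 210.928
x = -1.190 / -2.008 = 0.59263 → 59.26% Bd-209, 40.74% Bd-211.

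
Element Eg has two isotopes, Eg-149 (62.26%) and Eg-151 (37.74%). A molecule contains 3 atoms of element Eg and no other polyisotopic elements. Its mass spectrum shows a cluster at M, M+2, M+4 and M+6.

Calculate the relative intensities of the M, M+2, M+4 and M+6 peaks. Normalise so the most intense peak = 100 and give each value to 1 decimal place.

55.0 : 100.0 : 60.6 : 12.2

The 3 Eg atoms are independent, so intensities follow the terms of (0.6226 + 0.3774)^3.
P(M) = 0.6226^3 = 0.241339
P(M+2) = 3 × 0.6226^2 × 0.3774^1 = 0.438876
P(M+4) = 3 × 0.6226^1 × 0.3774^2 = 0.266032
P(M+6) = 0.3774^3 = 0.053753
The M+2 peak is largest (0.438876); scaling to 100 gives 55.0 : 100.0 : 60.6 : 12.2.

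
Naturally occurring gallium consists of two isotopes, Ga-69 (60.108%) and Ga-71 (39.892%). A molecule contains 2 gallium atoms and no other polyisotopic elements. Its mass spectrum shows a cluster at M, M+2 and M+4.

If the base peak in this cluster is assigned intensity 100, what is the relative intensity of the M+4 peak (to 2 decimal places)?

(0.60108 + 0.39892)^2 gives M 0.3613, M+2 0.4796, M+4 0.1591; the largest is M+2.
P(M+2) = C(2,1) × 0.60108^1 × 0.39892^1 = 2 × 0.60108 × 0.39892 = 0.479566 (base)
P(M+4) = C(2,2) × 0.60108^0 × 0.39892^2 = 1 × 1.0000 × 0.15913717 = 0.159137
Relative intensity = 0.159137 / 0.479566 × 100 = 33.18

33.18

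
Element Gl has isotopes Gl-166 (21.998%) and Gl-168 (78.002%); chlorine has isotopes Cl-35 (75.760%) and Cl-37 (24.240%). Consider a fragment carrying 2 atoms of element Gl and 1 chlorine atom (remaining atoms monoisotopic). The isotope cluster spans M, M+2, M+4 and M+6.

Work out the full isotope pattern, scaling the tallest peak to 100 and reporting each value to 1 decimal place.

6.7 : 49.9 : 100.0 : 27.1

Element Gl pattern (n=2): 0.0483912 : 0.3431776 : 0.6084312
Chlorine pattern (n=1): 0.7576 : 0.2424
Convolve the two distributions (both contribute in 2-u steps):
  M: 0.0483912×0.7576 = 0.036661
  M+2: 0.0483912×0.2424 + 0.3431776×0.7576 = 0.271721
  M+4: 0.3431776×0.2424 + 0.6084312×0.7576 = 0.544134
  M+6: 0.6084312×0.2424 = 0.147484
Scale to base peak (0.544134) = 100: 6.7 : 49.9 : 100.0 : 27.1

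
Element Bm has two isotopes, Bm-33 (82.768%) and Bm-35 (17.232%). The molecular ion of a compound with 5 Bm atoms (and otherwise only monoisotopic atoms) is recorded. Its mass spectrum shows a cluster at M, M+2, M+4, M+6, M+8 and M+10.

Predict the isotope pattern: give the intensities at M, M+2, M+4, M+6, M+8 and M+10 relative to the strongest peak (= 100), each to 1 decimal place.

Each Bm atom is independently Bm-33 (p = 0.82768) or Bm-35 (q = 0.17232); the cluster is the binomial expansion (p + q)^5.
P(M) = 0.82768^5 = 0.388430
P(M+2) = 5 × 0.82768^4 × 0.17232^1 = 0.404348
P(M+4) = 10 × 0.82768^3 × 0.17232^2 = 0.168368
P(M+6) = 10 × 0.82768^2 × 0.17232^3 = 0.035054
P(M+8) = 5 × 0.82768^1 × 0.17232^4 = 0.003649
P(M+10) = 0.17232^5 = 0.000152
The M+2 peak is largest (0.404348); scaling to 100 gives 96.1 : 100.0 : 41.6 : 8.7 : 0.9 : 0.0.

96.1 : 100.0 : 41.6 : 8.7 : 0.9 : 0.0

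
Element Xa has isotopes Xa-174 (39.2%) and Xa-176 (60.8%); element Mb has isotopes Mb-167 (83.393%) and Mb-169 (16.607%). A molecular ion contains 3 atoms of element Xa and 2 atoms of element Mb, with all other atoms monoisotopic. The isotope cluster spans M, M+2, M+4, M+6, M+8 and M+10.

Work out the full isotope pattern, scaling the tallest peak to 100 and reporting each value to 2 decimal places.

Element Xa pattern (n=3): 0.06023629 : 0.28028314 : 0.43472486 : 0.22475571
Element Mb pattern (n=2): 0.69543924 : 0.27698151 : 0.02757924
Convolve the two distributions (both contribute in 2-u steps):
  M: 0.06023629×0.69543924 = 0.041891
  M+2: 0.06023629×0.27698151 + 0.28028314×0.69543924 = 0.211604
  M+4: 0.06023629×0.02757924 + 0.28028314×0.27698151 + 0.43472486×0.69543924 = 0.381619
  M+6: 0.28028314×0.02757924 + 0.43472486×0.27698151 + 0.22475571×0.69543924 = 0.284445
  M+8: 0.43472486×0.02757924 + 0.22475571×0.27698151 = 0.074243
  M+10: 0.22475571×0.02757924 = 0.006199
Scale to base peak (0.381619) = 100: 10.98 : 55.45 : 100.00 : 74.54 : 19.45 : 1.62

10.98 : 55.45 : 100.00 : 74.54 : 19.45 : 1.62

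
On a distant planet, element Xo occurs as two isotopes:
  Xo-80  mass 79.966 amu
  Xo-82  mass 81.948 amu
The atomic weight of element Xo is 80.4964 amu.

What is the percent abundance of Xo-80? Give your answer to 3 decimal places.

73.239%

With x = fraction of Xo-80 (so Xo-82 is 1 − x):
79.966·x + 81.948·(1 − x) = 80.4964
(79.966 − 81.948)·x = 80.4964 − 81.948
x = -1.4516 / -1.982 = 0.73239 → 73.239% Xo-80, 26.761% Xo-82.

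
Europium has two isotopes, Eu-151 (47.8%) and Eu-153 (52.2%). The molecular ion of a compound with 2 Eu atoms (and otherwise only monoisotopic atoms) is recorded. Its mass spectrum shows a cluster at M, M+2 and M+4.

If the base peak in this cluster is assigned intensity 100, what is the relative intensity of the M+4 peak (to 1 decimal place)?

Binomial terms of (0.478 + 0.522)^2: M 0.2285, M+2 0.4990, M+4 0.2725 → M+2 is the base peak.
P(M+2) = C(2,1) × 0.478^1 × 0.522^1 = 2 × 0.4780 × 0.5220 = 0.499032 (base)
P(M+4) = C(2,2) × 0.478^0 × 0.522^2 = 1 × 1.0000 × 0.272484 = 0.272484
Relative intensity = 0.272484 / 0.499032 × 100 = 54.6

54.6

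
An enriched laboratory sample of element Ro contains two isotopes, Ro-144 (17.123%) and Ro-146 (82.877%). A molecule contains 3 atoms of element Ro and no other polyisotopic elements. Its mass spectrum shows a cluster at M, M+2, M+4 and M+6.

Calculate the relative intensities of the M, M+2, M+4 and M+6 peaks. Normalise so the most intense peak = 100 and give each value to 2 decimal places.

0.88 : 12.81 : 61.98 : 100.00

Expanding (0.17123 + 0.82877)^3:
P(M) = 0.17123^3 = 0.005020
P(M+2) = 3 × 0.17123^2 × 0.82877^1 = 0.072898
P(M+4) = 3 × 0.17123^1 × 0.82877^2 = 0.352833
P(M+6) = 0.82877^3 = 0.569249
The M+6 peak is largest (0.569249); scaling to 100 gives 0.88 : 12.81 : 61.98 : 100.00.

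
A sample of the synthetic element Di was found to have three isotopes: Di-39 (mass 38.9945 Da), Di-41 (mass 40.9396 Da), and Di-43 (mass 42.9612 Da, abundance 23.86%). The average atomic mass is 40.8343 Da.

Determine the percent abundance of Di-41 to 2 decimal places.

45.93%

Let x and y be the fractions of Di-39 and Di-41. Then x + y = 1 − 0.2386 = 0.7614 and 38.9945x + 40.9396y = 40.8343 − 0.2386×42.9612 = 30.58375768.
Substituting: 38.9945x + 40.9396(0.7614 − x) = 30.58375768
(38.9945 − 40.9396)x = -0.58765376  ⇒  x = 0.30212, y = 0.45928
Di-39: 30.21%, Di-41: 45.93%.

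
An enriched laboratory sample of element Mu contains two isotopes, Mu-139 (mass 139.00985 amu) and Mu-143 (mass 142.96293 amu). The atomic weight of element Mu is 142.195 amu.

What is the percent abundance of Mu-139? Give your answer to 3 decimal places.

Writing the weighted mean with unknown fraction x of Mu-139:
139.00985·x + 142.96293·(1 − x) = 142.195
(139.00985 − 142.96293)·x = 142.195 − 142.96293
x = -0.76793 / -3.95308 = 0.19426 → 19.426% Mu-139, 80.574% Mu-143.

19.426%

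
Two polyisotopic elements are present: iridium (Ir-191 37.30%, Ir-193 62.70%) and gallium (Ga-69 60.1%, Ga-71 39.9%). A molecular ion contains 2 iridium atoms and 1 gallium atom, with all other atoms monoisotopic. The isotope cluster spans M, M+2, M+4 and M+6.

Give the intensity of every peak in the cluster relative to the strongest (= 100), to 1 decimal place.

Iridium pattern (n=2): 0.139129 : 0.467742 : 0.393129
Gallium pattern (n=1): 0.6010 : 0.3990
Convolve the two distributions (both contribute in 2-u steps):
  M: 0.139129×0.6010 = 0.083617
  M+2: 0.139129×0.3990 + 0.467742×0.6010 = 0.336625
  M+4: 0.467742×0.3990 + 0.393129×0.6010 = 0.422900
  M+6: 0.393129×0.3990 = 0.156858
Scale to base peak (0.422900) = 100: 19.8 : 79.6 : 100.0 : 37.1

19.8 : 79.6 : 100.0 : 37.1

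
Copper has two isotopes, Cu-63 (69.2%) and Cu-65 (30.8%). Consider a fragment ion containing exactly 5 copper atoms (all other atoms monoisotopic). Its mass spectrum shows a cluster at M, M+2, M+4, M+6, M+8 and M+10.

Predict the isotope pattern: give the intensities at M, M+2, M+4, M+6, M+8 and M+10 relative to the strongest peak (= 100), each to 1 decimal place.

Expanding (0.692 + 0.308)^5:
P(M) = 0.692^5 = 0.158683
P(M+2) = 5 × 0.692^4 × 0.308^1 = 0.353139
P(M+4) = 10 × 0.692^3 × 0.308^2 = 0.314355
P(M+6) = 10 × 0.692^2 × 0.308^3 = 0.139915
P(M+8) = 5 × 0.692^1 × 0.308^4 = 0.031137
P(M+10) = 0.308^5 = 0.002772
The M+2 peak is largest (0.353139); scaling to 100 gives 44.9 : 100.0 : 89.0 : 39.6 : 8.8 : 0.8.

44.9 : 100.0 : 89.0 : 39.6 : 8.8 : 0.8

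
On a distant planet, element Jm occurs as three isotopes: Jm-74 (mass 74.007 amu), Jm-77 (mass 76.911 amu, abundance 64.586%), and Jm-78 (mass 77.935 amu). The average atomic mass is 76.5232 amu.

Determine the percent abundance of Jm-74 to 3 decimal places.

19.105%

Let x and y be the fractions of Jm-74 and Jm-78. Then x + y = 1 − 0.64586 = 0.35414 and 74.007x + 77.935y = 76.5232 − 0.64586×76.911 = 26.84946154.
Substituting: 74.007x + 77.935(0.35414 − x) = 26.84946154
(74.007 − 77.935)x = -0.75043936  ⇒  x = 0.19105, y = 0.16309
Jm-74: 19.105%, Jm-78: 16.309%.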